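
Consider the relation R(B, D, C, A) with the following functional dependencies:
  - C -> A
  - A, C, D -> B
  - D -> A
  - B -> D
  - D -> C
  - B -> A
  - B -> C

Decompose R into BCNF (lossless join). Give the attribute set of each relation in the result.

Candidate keys of the original relation: {B}, {D}.
Within {A, B, C, D}: {C}⁺ ∩ {A, B, C, D} = {A, C}, not the whole set, so C -> A violates BCNF; decompose into {A, C} and {B, C, D}.
{A, C} has no BCNF violation.
{B, C, D} has no BCNF violation.

{A, C}; {B, C, D}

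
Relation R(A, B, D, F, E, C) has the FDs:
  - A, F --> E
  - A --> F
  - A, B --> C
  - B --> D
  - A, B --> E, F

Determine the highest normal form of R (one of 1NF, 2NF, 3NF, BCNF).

1NF

Candidate key: {A, B}. Prime attributes: {A, B}.
For A, F --> E we have {A, F}⁺ = {A, E, F}; {A, F} is not a superkey, so BCNF fails.
Because {E} is non-prime and the left side of A, F --> E is not a superkey, the relation is not in 3NF.
{A} is a proper subset of the key {A, B}, and {A}⁺ contains the non-prime attributes {E, F} — a partial dependency, so 2NF is violated.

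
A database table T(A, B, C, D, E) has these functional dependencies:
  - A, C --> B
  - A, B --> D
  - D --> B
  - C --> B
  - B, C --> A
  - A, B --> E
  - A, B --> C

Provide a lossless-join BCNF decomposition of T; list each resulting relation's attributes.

{A, C, D, E}; {B, D}

Candidate keys of the original relation: {A, B}, {A, D}, {C}.
{A, B, C, D, E}: {D} determines {B, D} here but is not a superkey — split on D --> B, giving {B, D} and {A, C, D, E}.
{B, D}: every determinant is a superkey — BCNF.
{A, C, D, E}: every determinant is a superkey — BCNF.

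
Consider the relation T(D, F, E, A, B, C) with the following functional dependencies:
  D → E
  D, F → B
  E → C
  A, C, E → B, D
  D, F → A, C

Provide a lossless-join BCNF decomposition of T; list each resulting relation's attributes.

Candidate keys of the original relation: {A, E, F}, {D, F}.
{A, B, C, D, E, F}: {D} determines {C, D, E} here but is not a superkey — split on D → C, E, giving {C, D, E} and {A, B, D, F}.
{C, D, E}: {E} determines {C, E} here but is not a superkey — split on E → C, giving {C, E} and {D, E}.
{C, E} is in BCNF.
{D, E} is in BCNF.
{A, B, D, F}: {A, D} determines {A, B, D} here but is not a superkey — split on A, D → B, giving {A, B, D} and {A, D, F}.
{A, B, D} is in BCNF.
{A, D, F} is in BCNF.

{A, B, D}; {A, D, F}; {C, E}; {D, E}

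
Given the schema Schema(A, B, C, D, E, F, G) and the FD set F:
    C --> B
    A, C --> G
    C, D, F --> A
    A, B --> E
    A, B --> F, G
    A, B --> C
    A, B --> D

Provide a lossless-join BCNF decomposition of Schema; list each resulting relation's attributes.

{A, C, D, E, F, G}; {B, C}

Candidate keys of the original relation: {A, B}, {A, C}, {C, D, F}.
Within {A, B, C, D, E, F, G}: {C}⁺ ∩ {A, B, C, D, E, F, G} = {B, C}, not the whole set, so C --> B violates BCNF; decompose into {B, C} and {A, C, D, E, F, G}.
{B, C} is in BCNF.
{A, C, D, E, F, G} is in BCNF.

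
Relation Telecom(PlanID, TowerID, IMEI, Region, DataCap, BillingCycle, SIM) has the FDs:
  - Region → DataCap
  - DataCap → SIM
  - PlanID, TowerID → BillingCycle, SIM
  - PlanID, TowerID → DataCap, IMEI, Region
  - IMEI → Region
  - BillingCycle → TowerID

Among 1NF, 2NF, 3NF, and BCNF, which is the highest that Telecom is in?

2NF

Candidate keys: {BillingCycle, PlanID}, {PlanID, TowerID}. Prime attributes: {BillingCycle, PlanID, TowerID}.
Region → DataCap: {Region}⁺ = {DataCap, Region, SIM}, which is not all of the attributes, so the left side is not a superkey — BCNF is violated.
Region → DataCap determines the non-prime attribute {DataCap} from a non-superkey — 3NF is violated.
Checking every proper subset of each key, none determines a non-prime attribute — 2NF is satisfied.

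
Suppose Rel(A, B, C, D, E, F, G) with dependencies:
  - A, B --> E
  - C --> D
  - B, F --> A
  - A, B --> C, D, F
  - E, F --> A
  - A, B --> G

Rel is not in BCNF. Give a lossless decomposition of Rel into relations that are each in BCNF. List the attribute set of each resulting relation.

Candidate keys of the original relation: {A, B}, {B, F}.
In {A, B, C, D, E, F, G}, {C} is not a superkey ({C}⁺ restricted to this set is {C, D}), so split on C --> D into {C, D} and {A, B, C, E, F, G}.
{C, D}: every determinant is a superkey — BCNF.
In {A, B, C, E, F, G}, {E, F} is not a superkey ({E, F}⁺ restricted to this set is {A, E, F}), so split on E, F --> A into {A, E, F} and {B, C, E, F, G}.
{A, E, F}: every determinant is a superkey — BCNF.
{B, C, E, F, G}: every determinant is a superkey — BCNF.

{A, E, F}; {B, C, E, F, G}; {C, D}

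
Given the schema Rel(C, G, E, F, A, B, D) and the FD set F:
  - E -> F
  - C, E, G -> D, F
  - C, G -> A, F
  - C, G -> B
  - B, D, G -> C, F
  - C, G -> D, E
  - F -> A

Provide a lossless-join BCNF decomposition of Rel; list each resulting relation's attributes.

Candidate keys of the original relation: {B, D, G}, {C, G}.
Within {A, B, C, D, E, F, G}: {E}⁺ ∩ {A, B, C, D, E, F, G} = {A, E, F}, not the whole set, so E -> A, F violates BCNF; decompose into {A, E, F} and {B, C, D, E, G}.
Within {A, E, F}: {F}⁺ ∩ {A, E, F} = {A, F}, not the whole set, so F -> A violates BCNF; decompose into {A, F} and {E, F}.
{A, F} has no BCNF violation.
{E, F} has no BCNF violation.
{B, C, D, E, G} has no BCNF violation.

{A, F}; {B, C, D, E, G}; {E, F}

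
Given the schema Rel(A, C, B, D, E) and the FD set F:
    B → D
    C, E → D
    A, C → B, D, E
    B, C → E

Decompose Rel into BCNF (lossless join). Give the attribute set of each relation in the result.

{A, B, C}; {B, C, E}; {B, D}

Candidate key of the original relation: {A, C}.
In {A, B, C, D, E}, {B} is not a superkey ({B}⁺ restricted to this set is {B, D}), so split on B → D into {B, D} and {A, B, C, E}.
{B, D}: every determinant is a superkey — BCNF.
In {A, B, C, E}, {B, C} is not a superkey ({B, C}⁺ restricted to this set is {B, C, E}), so split on B, C → E into {B, C, E} and {A, B, C}.
{B, C, E}: every determinant is a superkey — BCNF.
{A, B, C}: every determinant is a superkey — BCNF.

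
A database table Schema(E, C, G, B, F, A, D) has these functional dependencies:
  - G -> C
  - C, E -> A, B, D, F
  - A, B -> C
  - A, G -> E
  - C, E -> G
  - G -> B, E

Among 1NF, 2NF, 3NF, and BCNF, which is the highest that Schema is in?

Candidate keys: {A, B, E}, {C, E}, {G}. Prime attributes: {A, B, C, E, G}.
A, B -> C: {A, B}⁺ = {A, B, C}, which is not all of the attributes, so the left side is not a superkey — BCNF is violated.
But every attribute on its right side ({C}) is prime, and the same holds for every other non-superkey FD, so 3NF still holds.

3NF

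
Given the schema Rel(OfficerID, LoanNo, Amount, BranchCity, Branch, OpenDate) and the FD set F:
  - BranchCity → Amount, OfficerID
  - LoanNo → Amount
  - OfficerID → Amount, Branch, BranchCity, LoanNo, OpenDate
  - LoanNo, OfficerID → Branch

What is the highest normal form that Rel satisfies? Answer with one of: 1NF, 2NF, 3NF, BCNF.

Candidate keys: {BranchCity}, {OfficerID}. Prime attributes: {BranchCity, OfficerID}.
For LoanNo → Amount we have {LoanNo}⁺ = {Amount, LoanNo}; {LoanNo} is not a superkey, so BCNF fails.
Because {Amount} is non-prime and the left side of LoanNo → Amount is not a superkey, the relation is not in 3NF.
Every candidate key is a single attribute, so no partial dependency is possible; 2NF holds.

2NF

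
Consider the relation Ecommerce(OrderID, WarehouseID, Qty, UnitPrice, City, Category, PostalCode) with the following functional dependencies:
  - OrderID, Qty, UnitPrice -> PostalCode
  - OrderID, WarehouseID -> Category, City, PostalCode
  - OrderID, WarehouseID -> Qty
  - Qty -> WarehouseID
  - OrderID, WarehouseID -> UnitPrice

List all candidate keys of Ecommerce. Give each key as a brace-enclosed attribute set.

{OrderID, Qty}, {OrderID, WarehouseID}

Attributes never on any right-hand side: {OrderID} — every candidate key must contain it.
{OrderID, Qty}⁺ = {Category, City, OrderID, PostalCode, Qty, UnitPrice, WarehouseID} — all of the relation — so {OrderID, Qty} is a candidate key.
{OrderID, WarehouseID}⁺ = {Category, City, OrderID, PostalCode, Qty, UnitPrice, WarehouseID} — all of the relation — so {OrderID, WarehouseID} is a candidate key.
No proper subset of any of these is a key, and no other minimal superkey exists.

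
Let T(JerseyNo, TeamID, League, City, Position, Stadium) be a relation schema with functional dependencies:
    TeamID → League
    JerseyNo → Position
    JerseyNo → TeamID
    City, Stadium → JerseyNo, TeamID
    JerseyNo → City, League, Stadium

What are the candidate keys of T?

{JerseyNo} is a candidate key since {JerseyNo}⁺ = {City, JerseyNo, League, Position, Stadium, TeamID} covers every attribute.
{City, Stadium} is a candidate key since {City, Stadium}⁺ = {City, JerseyNo, League, Position, Stadium, TeamID} covers every attribute.
These are minimal and exhaustive — every other superkey contains one of them.

{City, Stadium}, {JerseyNo}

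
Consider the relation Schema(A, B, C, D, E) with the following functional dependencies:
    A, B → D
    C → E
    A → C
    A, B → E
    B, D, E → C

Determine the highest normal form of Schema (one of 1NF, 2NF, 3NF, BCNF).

Candidate key: {A, B}. Prime attributes: {A, B}.
C → E breaks BCNF: {C}⁺ = {C, E}, so {C} is not a superkey.
C → E determines the non-prime attribute {E} from a non-superkey — 3NF is violated.
Since {A} ⊂ {A, B} and {A}⁺ ⊇ {C, E} with {C, E} non-prime, there is a partial dependency; 2NF fails.

1NF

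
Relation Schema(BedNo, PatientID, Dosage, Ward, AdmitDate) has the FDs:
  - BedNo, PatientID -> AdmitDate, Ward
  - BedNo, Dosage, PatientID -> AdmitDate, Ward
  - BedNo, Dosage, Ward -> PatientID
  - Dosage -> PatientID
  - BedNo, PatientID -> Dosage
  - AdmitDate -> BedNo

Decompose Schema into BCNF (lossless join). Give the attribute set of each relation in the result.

{AdmitDate, BedNo}; {AdmitDate, Dosage, Ward}; {Dosage, PatientID}

Candidate keys of the original relation: {AdmitDate, Dosage}, {AdmitDate, PatientID}, {BedNo, Dosage}, {BedNo, PatientID}.
In {AdmitDate, BedNo, Dosage, PatientID, Ward}, {Dosage} is not a superkey ({Dosage}⁺ restricted to this set is {Dosage, PatientID}), so split on Dosage -> PatientID into {Dosage, PatientID} and {AdmitDate, BedNo, Dosage, Ward}.
{Dosage, PatientID}: every determinant is a superkey — BCNF.
In {AdmitDate, BedNo, Dosage, Ward}, {AdmitDate} is not a superkey ({AdmitDate}⁺ restricted to this set is {AdmitDate, BedNo}), so split on AdmitDate -> BedNo into {AdmitDate, BedNo} and {AdmitDate, Dosage, Ward}.
{AdmitDate, BedNo}: every determinant is a superkey — BCNF.
{AdmitDate, Dosage, Ward}: every determinant is a superkey — BCNF.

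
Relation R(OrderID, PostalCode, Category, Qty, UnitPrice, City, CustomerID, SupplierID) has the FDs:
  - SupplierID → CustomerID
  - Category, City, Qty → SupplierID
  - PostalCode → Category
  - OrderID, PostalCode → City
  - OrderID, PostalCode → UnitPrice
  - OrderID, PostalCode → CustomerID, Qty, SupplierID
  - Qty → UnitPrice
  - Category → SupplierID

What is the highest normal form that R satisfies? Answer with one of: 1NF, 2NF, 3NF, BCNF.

Candidate key: {OrderID, PostalCode}. Prime attributes: {OrderID, PostalCode}.
SupplierID → CustomerID: {SupplierID}⁺ = {CustomerID, SupplierID}, which is not all of the attributes, so the left side is not a superkey — BCNF is violated.
SupplierID → CustomerID determines the non-prime attribute {CustomerID} from a non-superkey — 3NF is violated.
The proper key subset {PostalCode} of {OrderID, PostalCode} determines non-prime {Category, CustomerID, SupplierID}, so the relation is not even in 2NF.

1NF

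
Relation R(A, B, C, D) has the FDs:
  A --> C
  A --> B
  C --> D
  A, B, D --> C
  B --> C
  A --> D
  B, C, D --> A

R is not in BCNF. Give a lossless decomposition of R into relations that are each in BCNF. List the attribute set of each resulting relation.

Candidate keys of the original relation: {A}, {B}.
{A, B, C, D}: {C} determines {C, D} here but is not a superkey — split on C --> D, giving {C, D} and {A, B, C}.
{C, D} has no BCNF violation.
{A, B, C} has no BCNF violation.

{A, B, C}; {C, D}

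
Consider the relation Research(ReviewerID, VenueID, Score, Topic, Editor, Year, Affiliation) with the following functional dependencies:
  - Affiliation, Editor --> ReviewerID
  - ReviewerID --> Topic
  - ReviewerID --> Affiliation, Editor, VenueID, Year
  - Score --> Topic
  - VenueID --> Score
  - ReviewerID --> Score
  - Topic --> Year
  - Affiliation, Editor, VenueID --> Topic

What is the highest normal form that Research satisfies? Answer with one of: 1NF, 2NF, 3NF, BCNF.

Candidate keys: {Affiliation, Editor}, {ReviewerID}. Prime attributes: {Affiliation, Editor, ReviewerID}.
Score --> Topic: {Score}⁺ = {Score, Topic, Year}, which is not all of the attributes, so the left side is not a superkey — BCNF is violated.
Score --> Topic determines the non-prime attribute {Topic} from a non-superkey — 3NF is violated.
Checking every proper subset of each key, none determines a non-prime attribute — 2NF is satisfied.

2NF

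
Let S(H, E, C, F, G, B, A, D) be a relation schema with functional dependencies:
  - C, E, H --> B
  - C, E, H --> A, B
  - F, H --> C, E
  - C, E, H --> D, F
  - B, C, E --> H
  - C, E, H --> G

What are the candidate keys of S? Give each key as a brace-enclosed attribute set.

{B, C, E}, {C, E, H}, {F, H}

{F, H} is a candidate key since {F, H}⁺ = {A, B, C, D, E, F, G, H} covers every attribute.
{B, C, E} is a candidate key since {B, C, E}⁺ = {A, B, C, D, E, F, G, H} covers every attribute.
{C, E, H} is a candidate key since {C, E, H}⁺ = {A, B, C, D, E, F, G, H} covers every attribute.
Any other superkey properly contains one of these, so there are no further candidate keys.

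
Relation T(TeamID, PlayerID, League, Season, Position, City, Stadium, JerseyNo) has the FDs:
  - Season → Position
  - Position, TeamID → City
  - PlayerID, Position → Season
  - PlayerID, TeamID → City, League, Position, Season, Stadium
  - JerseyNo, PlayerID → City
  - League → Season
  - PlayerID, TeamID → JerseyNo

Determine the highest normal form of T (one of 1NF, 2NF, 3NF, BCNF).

Candidate key: {PlayerID, TeamID}. Prime attributes: {PlayerID, TeamID}.
Season → Position: {Season}⁺ = {Position, Season}, which is not all of the attributes, so the left side is not a superkey — BCNF is violated.
Season → Position determines the non-prime attribute {Position} from a non-superkey — 3NF is violated.
No proper subset of a key has a non-prime attribute in its closure, so there is no partial dependency; 2NF holds.

2NF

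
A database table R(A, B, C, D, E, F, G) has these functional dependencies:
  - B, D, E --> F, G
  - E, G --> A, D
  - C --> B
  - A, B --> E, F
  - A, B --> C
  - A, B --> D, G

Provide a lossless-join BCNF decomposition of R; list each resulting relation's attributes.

{A, D, E, G}; {B, C}; {C, E, F, G}

Candidate keys of the original relation: {A, B}, {A, C}, {B, D, E}, {B, E, G}, {C, D, E}, {C, E, G}.
Within {A, B, C, D, E, F, G}: {E, G}⁺ ∩ {A, B, C, D, E, F, G} = {A, D, E, G}, not the whole set, so E, G --> A, D violates BCNF; decompose into {A, D, E, G} and {B, C, E, F, G}.
{A, D, E, G} has no BCNF violation.
Within {B, C, E, F, G}: {C}⁺ ∩ {B, C, E, F, G} = {B, C}, not the whole set, so C --> B violates BCNF; decompose into {B, C} and {C, E, F, G}.
{B, C} has no BCNF violation.
{C, E, F, G} has no BCNF violation.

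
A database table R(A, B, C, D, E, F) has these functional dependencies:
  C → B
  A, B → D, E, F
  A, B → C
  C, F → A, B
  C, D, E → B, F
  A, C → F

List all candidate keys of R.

{A, B} is a candidate key since {A, B}⁺ = {A, B, C, D, E, F} covers every attribute.
{A, C} is a candidate key since {A, C}⁺ = {A, B, C, D, E, F} covers every attribute.
{C, F} is a candidate key since {C, F}⁺ = {A, B, C, D, E, F} covers every attribute.
{C, D, E} is a candidate key since {C, D, E}⁺ = {A, B, C, D, E, F} covers every attribute.
Any other superkey properly contains one of these, so there are no further candidate keys.

{A, B}, {A, C}, {C, D, E}, {C, F}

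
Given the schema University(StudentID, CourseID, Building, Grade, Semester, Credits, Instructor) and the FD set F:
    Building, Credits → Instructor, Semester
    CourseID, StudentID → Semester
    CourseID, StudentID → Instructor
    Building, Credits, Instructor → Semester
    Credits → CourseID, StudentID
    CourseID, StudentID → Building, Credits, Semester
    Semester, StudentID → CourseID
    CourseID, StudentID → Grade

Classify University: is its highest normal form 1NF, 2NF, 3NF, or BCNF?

BCNF

Candidate keys: {CourseID, StudentID}, {Credits}, {Semester, StudentID}. Prime attributes: {CourseID, Credits, Semester, StudentID}.
The left-hand side of every FD is a superkey, so BCNF is satisfied.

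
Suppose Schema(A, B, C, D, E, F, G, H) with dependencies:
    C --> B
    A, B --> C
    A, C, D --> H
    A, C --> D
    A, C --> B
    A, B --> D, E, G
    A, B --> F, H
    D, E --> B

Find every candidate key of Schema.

{A, B}, {A, C}, {A, D, E}

{A} never appears on the right of any FD, so every key must include it.
{A, B}⁺ = {A, B, C, D, E, F, G, H}, which is every attribute, so {A, B} is a candidate key.
{A, C}⁺ = {A, B, C, D, E, F, G, H}, which is every attribute, so {A, C} is a candidate key.
{A, D, E}⁺ = {A, B, C, D, E, F, G, H}, which is every attribute, so {A, D, E} is a candidate key.
No proper subset of any of these is a key, and no other minimal superkey exists.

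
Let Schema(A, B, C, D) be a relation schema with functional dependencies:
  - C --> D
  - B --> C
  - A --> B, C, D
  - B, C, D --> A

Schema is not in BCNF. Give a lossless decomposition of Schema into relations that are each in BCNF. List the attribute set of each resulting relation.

{A, B, C}; {C, D}

Candidate keys of the original relation: {A}, {B}.
In {A, B, C, D}, {C} is not a superkey ({C}⁺ restricted to this set is {C, D}), so split on C --> D into {C, D} and {A, B, C}.
{C, D} is in BCNF.
{A, B, C} is in BCNF.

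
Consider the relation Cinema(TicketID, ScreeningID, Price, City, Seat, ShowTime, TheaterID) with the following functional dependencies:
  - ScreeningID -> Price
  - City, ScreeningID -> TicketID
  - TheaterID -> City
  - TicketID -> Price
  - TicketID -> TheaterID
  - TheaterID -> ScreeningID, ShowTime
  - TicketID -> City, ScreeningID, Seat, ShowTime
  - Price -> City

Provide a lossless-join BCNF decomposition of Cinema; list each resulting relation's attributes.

Candidate keys of the original relation: {ScreeningID}, {TheaterID}, {TicketID}.
In {City, Price, ScreeningID, Seat, ShowTime, TheaterID, TicketID}, {Price} is not a superkey ({Price}⁺ restricted to this set is {City, Price}), so split on Price -> City into {City, Price} and {Price, ScreeningID, Seat, ShowTime, TheaterID, TicketID}.
{City, Price}: every determinant is a superkey — BCNF.
{Price, ScreeningID, Seat, ShowTime, TheaterID, TicketID}: every determinant is a superkey — BCNF.

{City, Price}; {Price, ScreeningID, Seat, ShowTime, TheaterID, TicketID}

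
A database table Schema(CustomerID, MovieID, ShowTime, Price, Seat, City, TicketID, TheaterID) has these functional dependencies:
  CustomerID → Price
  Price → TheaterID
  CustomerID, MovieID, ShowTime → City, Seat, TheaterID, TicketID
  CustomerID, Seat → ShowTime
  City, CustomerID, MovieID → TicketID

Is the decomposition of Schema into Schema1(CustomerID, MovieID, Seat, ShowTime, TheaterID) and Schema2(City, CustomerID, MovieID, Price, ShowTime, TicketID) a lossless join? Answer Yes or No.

Common attributes: {CustomerID, MovieID, ShowTime}; their closure is {City, CustomerID, MovieID, Price, Seat, ShowTime, TheaterID, TicketID}.
Since Schema1 ⊆ {City, CustomerID, MovieID, Price, Seat, ShowTime, TheaterID, TicketID}, the intersection is a superkey of Schema1; the decomposition is lossless.

Yes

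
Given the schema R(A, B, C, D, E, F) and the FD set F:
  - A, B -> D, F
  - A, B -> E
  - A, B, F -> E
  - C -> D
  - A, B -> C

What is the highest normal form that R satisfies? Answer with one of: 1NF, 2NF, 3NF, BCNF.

Candidate key: {A, B}. Prime attributes: {A, B}.
C -> D: {C}⁺ = {C, D}, which is not all of the attributes, so the left side is not a superkey — BCNF is violated.
Because {D} is non-prime and the left side of C -> D is not a superkey, the relation is not in 3NF.
No non-prime attribute depends on a proper subset of any candidate key, so 2NF holds.

2NF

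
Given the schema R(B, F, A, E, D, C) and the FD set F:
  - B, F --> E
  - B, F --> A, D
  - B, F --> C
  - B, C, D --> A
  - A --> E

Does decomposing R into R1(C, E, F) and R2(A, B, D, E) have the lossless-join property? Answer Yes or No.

The shared attributes are {E} and {E}⁺ = {E}.
R1 ⊄ {E} and R2 ⊄ {E}, so the split is lossy.

No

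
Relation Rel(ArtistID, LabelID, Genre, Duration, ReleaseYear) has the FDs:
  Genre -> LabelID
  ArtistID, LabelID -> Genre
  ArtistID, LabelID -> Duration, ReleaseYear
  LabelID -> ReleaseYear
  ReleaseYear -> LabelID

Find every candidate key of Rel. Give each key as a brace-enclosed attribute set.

{ArtistID, Genre}, {ArtistID, LabelID}, {ArtistID, ReleaseYear}

Attributes never on any right-hand side: {ArtistID} — every candidate key must contain it.
Closure of {ArtistID, Genre} is {ArtistID, Duration, Genre, LabelID, ReleaseYear}, the whole schema; {ArtistID, Genre} is a candidate key.
Closure of {ArtistID, LabelID} is {ArtistID, Duration, Genre, LabelID, ReleaseYear}, the whole schema; {ArtistID, LabelID} is a candidate key.
Closure of {ArtistID, ReleaseYear} is {ArtistID, Duration, Genre, LabelID, ReleaseYear}, the whole schema; {ArtistID, ReleaseYear} is a candidate key.
Any other superkey properly contains one of these, so there are no further candidate keys.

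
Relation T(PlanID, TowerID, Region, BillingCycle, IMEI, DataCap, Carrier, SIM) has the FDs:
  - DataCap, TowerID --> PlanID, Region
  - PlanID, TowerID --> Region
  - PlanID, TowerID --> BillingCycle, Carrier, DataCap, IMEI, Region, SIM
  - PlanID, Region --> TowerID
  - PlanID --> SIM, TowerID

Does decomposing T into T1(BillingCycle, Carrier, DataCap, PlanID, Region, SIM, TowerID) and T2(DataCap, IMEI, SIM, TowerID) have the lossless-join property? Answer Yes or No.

T1 ∩ T2 = {DataCap, SIM, TowerID}; its closure under F is {BillingCycle, Carrier, DataCap, IMEI, PlanID, Region, SIM, TowerID}.
Since T1 ⊆ {BillingCycle, Carrier, DataCap, IMEI, PlanID, Region, SIM, TowerID}, the intersection is a superkey of T1; the decomposition is lossless.

Yes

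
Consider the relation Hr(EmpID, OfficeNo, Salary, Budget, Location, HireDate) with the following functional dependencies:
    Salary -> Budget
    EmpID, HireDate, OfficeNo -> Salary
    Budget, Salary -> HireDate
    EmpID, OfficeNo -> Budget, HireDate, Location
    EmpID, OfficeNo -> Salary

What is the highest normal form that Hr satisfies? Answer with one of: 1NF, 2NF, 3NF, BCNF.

2NF

Candidate key: {EmpID, OfficeNo}. Prime attributes: {EmpID, OfficeNo}.
Salary -> Budget breaks BCNF: {Salary}⁺ = {Budget, HireDate, Salary}, so {Salary} is not a superkey.
Salary -> Budget has non-prime {Budget} on the right and a non-superkey on the left, so 3NF fails.
No proper subset of a key has a non-prime attribute in its closure, so there is no partial dependency; 2NF holds.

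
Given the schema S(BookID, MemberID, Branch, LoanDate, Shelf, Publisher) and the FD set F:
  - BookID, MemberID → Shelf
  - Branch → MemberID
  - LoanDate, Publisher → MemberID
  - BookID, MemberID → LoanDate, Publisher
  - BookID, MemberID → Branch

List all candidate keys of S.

{BookID, Branch}, {BookID, LoanDate, Publisher}, {BookID, MemberID}

{BookID} never appears on the right of any FD, so every key must include it.
{BookID, Branch}⁺ = {BookID, Branch, LoanDate, MemberID, Publisher, Shelf} — all of the relation — so {BookID, Branch} is a candidate key.
{BookID, MemberID}⁺ = {BookID, Branch, LoanDate, MemberID, Publisher, Shelf} — all of the relation — so {BookID, MemberID} is a candidate key.
{BookID, LoanDate, Publisher}⁺ = {BookID, Branch, LoanDate, MemberID, Publisher, Shelf} — all of the relation — so {BookID, LoanDate, Publisher} is a candidate key.
No proper subset of any of these is a key, and no other minimal superkey exists.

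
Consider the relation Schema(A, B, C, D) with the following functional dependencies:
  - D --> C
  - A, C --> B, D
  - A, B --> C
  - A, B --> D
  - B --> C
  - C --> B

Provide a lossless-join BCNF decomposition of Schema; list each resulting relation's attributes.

{A, D}; {B, C}; {B, D}

Candidate keys of the original relation: {A, B}, {A, C}, {A, D}.
Within {A, B, C, D}: {D}⁺ ∩ {A, B, C, D} = {B, C, D}, not the whole set, so D --> B, C violates BCNF; decompose into {B, C, D} and {A, D}.
Within {B, C, D}: {B}⁺ ∩ {B, C, D} = {B, C}, not the whole set, so B --> C violates BCNF; decompose into {B, C} and {B, D}.
{B, C} is in BCNF.
{B, D} is in BCNF.
{A, D} is in BCNF.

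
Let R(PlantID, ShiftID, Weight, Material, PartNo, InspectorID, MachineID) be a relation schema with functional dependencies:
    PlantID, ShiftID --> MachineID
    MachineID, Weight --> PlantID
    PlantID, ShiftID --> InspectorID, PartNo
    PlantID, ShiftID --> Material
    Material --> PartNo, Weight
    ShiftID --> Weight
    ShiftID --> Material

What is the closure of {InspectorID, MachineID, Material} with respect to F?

Start with {InspectorID, MachineID, Material}.
Material --> PartNo, Weight applies; add {PartNo, Weight} → now {InspectorID, MachineID, Material, PartNo, Weight}.
MachineID, Weight --> PlantID applies; add {PlantID} → now {InspectorID, MachineID, Material, PartNo, PlantID, Weight}.
No further FD applies.

{InspectorID, MachineID, Material, PartNo, PlantID, Weight}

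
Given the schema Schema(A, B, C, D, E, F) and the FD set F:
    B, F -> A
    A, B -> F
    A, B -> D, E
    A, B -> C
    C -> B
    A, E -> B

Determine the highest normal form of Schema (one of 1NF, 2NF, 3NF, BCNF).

Candidate keys: {A, B}, {A, C}, {A, E}, {B, F}, {C, F}. Prime attributes: {A, B, C, E, F}.
C -> B: {C}⁺ = {B, C}, which is not all of the attributes, so the left side is not a superkey — BCNF is violated.
Since {B} ⊆ prime attributes and every other non-superkey FD also has a prime right side, the schema is in 3NF.

3NF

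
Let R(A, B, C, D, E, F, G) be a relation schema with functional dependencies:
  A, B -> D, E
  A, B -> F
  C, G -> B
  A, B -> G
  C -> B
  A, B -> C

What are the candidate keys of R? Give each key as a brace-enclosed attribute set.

{A, B}, {A, C}

No FD produces {A}, so it must be in every candidate key.
{A, B}⁺ = {A, B, C, D, E, F, G} — all of the relation — so {A, B} is a candidate key.
{A, C}⁺ = {A, B, C, D, E, F, G} — all of the relation — so {A, C} is a candidate key.
No proper subset of any of these is a key, and no other minimal superkey exists.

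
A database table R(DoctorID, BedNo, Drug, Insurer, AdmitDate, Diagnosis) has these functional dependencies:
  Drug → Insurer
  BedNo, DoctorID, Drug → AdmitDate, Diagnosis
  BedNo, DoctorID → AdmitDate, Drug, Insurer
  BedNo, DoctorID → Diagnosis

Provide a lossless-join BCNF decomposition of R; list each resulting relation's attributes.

{AdmitDate, BedNo, Diagnosis, DoctorID, Drug}; {Drug, Insurer}

Candidate key of the original relation: {BedNo, DoctorID}.
Within {AdmitDate, BedNo, Diagnosis, DoctorID, Drug, Insurer}: {Drug}⁺ ∩ {AdmitDate, BedNo, Diagnosis, DoctorID, Drug, Insurer} = {Drug, Insurer}, not the whole set, so Drug → Insurer violates BCNF; decompose into {Drug, Insurer} and {AdmitDate, BedNo, Diagnosis, DoctorID, Drug}.
{Drug, Insurer}: every determinant is a superkey — BCNF.
{AdmitDate, BedNo, Diagnosis, DoctorID, Drug}: every determinant is a superkey — BCNF.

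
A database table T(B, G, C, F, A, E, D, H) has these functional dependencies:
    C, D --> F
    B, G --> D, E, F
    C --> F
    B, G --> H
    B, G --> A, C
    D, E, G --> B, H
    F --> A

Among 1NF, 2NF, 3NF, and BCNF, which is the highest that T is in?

2NF

Candidate keys: {B, G}, {D, E, G}. Prime attributes: {B, D, E, G}.
For C, D --> F we have {C, D}⁺ = {A, C, D, F}; {C, D} is not a superkey, so BCNF fails.
Because {F} is non-prime and the left side of C, D --> F is not a superkey, the relation is not in 3NF.
No non-prime attribute depends on a proper subset of any candidate key, so 2NF holds.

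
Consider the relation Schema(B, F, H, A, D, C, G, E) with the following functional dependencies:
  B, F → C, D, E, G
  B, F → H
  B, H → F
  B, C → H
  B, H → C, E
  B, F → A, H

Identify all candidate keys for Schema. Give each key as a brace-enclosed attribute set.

{B} never appears on the right of any FD, so every key must include it.
{B, C}⁺ = {A, B, C, D, E, F, G, H}, which is every attribute, so {B, C} is a candidate key.
{B, F}⁺ = {A, B, C, D, E, F, G, H}, which is every attribute, so {B, F} is a candidate key.
{B, H}⁺ = {A, B, C, D, E, F, G, H}, which is every attribute, so {B, H} is a candidate key.
These are minimal and exhaustive — every other superkey contains one of them.

{B, C}, {B, F}, {B, H}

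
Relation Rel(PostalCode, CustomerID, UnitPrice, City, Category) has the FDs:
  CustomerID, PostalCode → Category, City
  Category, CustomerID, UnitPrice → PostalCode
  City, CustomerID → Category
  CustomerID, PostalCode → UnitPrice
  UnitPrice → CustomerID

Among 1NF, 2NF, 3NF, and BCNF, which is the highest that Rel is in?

Candidate keys: {Category, UnitPrice}, {City, UnitPrice}, {CustomerID, PostalCode}, {PostalCode, UnitPrice}. Prime attributes: {Category, City, CustomerID, PostalCode, UnitPrice}.
City, CustomerID → Category: {City, CustomerID}⁺ = {Category, City, CustomerID}, which is not all of the attributes, so the left side is not a superkey — BCNF is violated.
Since {Category} ⊆ prime attributes and every other non-superkey FD also has a prime right side, the schema is in 3NF.

3NF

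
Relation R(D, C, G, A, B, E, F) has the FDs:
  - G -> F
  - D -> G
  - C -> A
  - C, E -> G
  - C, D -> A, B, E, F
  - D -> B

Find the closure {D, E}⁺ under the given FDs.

Start with {D, E}.
D -> G applies; add {G} → now {D, E, G}.
D -> B applies; add {B} → now {B, D, E, G}.
G -> F applies; add {F} → now {B, D, E, F, G}.
No further FD applies.

{B, D, E, F, G}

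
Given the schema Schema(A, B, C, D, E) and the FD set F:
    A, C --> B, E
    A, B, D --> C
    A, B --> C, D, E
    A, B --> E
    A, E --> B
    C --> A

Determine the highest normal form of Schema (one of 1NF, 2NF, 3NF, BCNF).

Candidate keys: {A, B}, {A, E}, {C}. Prime attributes: {A, B, C, E}.
The left-hand side of every FD is a superkey, so BCNF is satisfied.

BCNF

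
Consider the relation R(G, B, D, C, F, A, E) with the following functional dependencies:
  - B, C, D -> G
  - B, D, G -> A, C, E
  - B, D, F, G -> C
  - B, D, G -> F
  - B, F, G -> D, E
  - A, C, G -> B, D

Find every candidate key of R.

{A, C, G}, {B, C, D}, {B, D, G}, {B, F, G}

{A, C, G}⁺ = {A, B, C, D, E, F, G} — all of the relation — so {A, C, G} is a candidate key.
{B, C, D}⁺ = {A, B, C, D, E, F, G} — all of the relation — so {B, C, D} is a candidate key.
{B, D, G}⁺ = {A, B, C, D, E, F, G} — all of the relation — so {B, D, G} is a candidate key.
{B, F, G}⁺ = {A, B, C, D, E, F, G} — all of the relation — so {B, F, G} is a candidate key.
These are minimal and exhaustive — every other superkey contains one of them.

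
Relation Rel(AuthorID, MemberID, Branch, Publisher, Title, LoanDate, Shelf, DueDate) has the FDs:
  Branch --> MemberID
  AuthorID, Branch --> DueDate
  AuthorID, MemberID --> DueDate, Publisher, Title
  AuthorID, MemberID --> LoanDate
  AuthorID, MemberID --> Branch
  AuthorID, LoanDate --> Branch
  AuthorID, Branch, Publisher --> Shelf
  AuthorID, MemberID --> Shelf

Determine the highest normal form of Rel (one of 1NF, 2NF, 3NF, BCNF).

Candidate keys: {AuthorID, Branch}, {AuthorID, LoanDate}, {AuthorID, MemberID}. Prime attributes: {AuthorID, Branch, LoanDate, MemberID}.
For Branch --> MemberID we have {Branch}⁺ = {Branch, MemberID}; {Branch} is not a superkey, so BCNF fails.
Since {MemberID} ⊆ prime attributes and every other non-superkey FD also has a prime right side, the schema is in 3NF.

3NF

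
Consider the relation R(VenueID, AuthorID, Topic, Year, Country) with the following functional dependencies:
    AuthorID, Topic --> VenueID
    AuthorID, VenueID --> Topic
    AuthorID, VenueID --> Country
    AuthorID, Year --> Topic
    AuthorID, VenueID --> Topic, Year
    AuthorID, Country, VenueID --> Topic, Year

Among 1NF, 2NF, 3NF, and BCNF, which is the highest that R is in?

Candidate keys: {AuthorID, Topic}, {AuthorID, VenueID}, {AuthorID, Year}. Prime attributes: {AuthorID, Topic, VenueID, Year}.
Each dependency's left side is a superkey — BCNF holds.

BCNF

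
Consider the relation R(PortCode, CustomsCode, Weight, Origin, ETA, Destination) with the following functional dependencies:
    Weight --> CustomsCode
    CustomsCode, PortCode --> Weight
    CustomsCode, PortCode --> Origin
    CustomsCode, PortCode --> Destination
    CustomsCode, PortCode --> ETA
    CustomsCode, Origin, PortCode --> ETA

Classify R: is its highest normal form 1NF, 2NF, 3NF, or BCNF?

Candidate keys: {CustomsCode, PortCode}, {PortCode, Weight}. Prime attributes: {CustomsCode, PortCode, Weight}.
For Weight --> CustomsCode we have {Weight}⁺ = {CustomsCode, Weight}; {Weight} is not a superkey, so BCNF fails.
Since {CustomsCode} ⊆ prime attributes and every other non-superkey FD also has a prime right side, the schema is in 3NF.

3NF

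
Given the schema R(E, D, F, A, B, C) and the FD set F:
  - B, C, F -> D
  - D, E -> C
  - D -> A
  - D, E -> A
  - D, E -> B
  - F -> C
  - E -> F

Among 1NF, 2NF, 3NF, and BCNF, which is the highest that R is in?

Candidate keys: {B, E}, {D, E}. Prime attributes: {B, D, E}.
B, C, F -> D: {B, C, F}⁺ = {A, B, C, D, F}, which is not all of the attributes, so the left side is not a superkey — BCNF is violated.
D -> A determines the non-prime attribute {A} from a non-superkey — 3NF is violated.
The proper key subset {E} of {B, E} determines non-prime {C, F}, so the relation is not even in 2NF.

1NF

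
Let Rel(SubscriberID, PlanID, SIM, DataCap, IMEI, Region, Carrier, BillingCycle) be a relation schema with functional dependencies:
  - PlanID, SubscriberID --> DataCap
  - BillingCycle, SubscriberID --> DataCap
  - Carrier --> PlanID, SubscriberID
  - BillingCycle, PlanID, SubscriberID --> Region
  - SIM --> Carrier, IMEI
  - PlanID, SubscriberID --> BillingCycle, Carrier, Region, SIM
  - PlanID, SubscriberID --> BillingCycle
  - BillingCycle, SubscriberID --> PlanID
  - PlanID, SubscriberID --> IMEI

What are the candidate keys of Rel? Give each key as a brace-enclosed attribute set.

{Carrier}⁺ = {BillingCycle, Carrier, DataCap, IMEI, PlanID, Region, SIM, SubscriberID}, which is every attribute, so {Carrier} is a candidate key.
{SIM}⁺ = {BillingCycle, Carrier, DataCap, IMEI, PlanID, Region, SIM, SubscriberID}, which is every attribute, so {SIM} is a candidate key.
{BillingCycle, SubscriberID}⁺ = {BillingCycle, Carrier, DataCap, IMEI, PlanID, Region, SIM, SubscriberID}, which is every attribute, so {BillingCycle, SubscriberID} is a candidate key.
{PlanID, SubscriberID}⁺ = {BillingCycle, Carrier, DataCap, IMEI, PlanID, Region, SIM, SubscriberID}, which is every attribute, so {PlanID, SubscriberID} is a candidate key.
Any other superkey properly contains one of these, so there are no further candidate keys.

{BillingCycle, SubscriberID}, {Carrier}, {PlanID, SubscriberID}, {SIM}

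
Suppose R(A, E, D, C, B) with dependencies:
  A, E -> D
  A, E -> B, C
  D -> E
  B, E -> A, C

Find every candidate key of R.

Closure of {A, D} is {A, B, C, D, E}, the whole schema; {A, D} is a candidate key.
Closure of {A, E} is {A, B, C, D, E}, the whole schema; {A, E} is a candidate key.
Closure of {B, D} is {A, B, C, D, E}, the whole schema; {B, D} is a candidate key.
Closure of {B, E} is {A, B, C, D, E}, the whole schema; {B, E} is a candidate key.
Any other superkey properly contains one of these, so there are no further candidate keys.

{A, D}, {A, E}, {B, D}, {B, E}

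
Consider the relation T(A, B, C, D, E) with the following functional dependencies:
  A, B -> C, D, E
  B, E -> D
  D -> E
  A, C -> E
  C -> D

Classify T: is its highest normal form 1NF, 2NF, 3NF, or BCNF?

Candidate key: {A, B}. Prime attributes: {A, B}.
B, E -> D breaks BCNF: {B, E}⁺ = {B, D, E}, so {B, E} is not a superkey.
Because {D} is non-prime and the left side of B, E -> D is not a superkey, the relation is not in 3NF.
Checking every proper subset of each key, none determines a non-prime attribute — 2NF is satisfied.

2NF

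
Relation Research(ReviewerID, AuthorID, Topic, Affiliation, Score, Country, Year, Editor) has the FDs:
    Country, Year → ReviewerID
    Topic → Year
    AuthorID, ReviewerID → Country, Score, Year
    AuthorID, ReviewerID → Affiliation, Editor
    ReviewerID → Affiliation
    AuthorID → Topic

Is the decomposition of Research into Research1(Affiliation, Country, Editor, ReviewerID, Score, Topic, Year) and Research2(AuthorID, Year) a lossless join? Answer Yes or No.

Research1 ∩ Research2 = {Year}; its closure under F is {Year}.
The closure covers neither Research1 nor Research2 entirely; the join is not lossless.

No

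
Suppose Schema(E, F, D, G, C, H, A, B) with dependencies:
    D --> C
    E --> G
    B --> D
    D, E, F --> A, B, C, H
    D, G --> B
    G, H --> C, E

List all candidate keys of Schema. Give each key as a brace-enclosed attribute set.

{B, E, F}, {B, F, G, H}, {D, E, F}, {D, F, G, H}

{F} never appears on the right of any FD, so every key must include it.
{B, E, F}⁺ = {A, B, C, D, E, F, G, H} — all of the relation — so {B, E, F} is a candidate key.
{D, E, F}⁺ = {A, B, C, D, E, F, G, H} — all of the relation — so {D, E, F} is a candidate key.
{B, F, G, H}⁺ = {A, B, C, D, E, F, G, H} — all of the relation — so {B, F, G, H} is a candidate key.
{D, F, G, H}⁺ = {A, B, C, D, E, F, G, H} — all of the relation — so {D, F, G, H} is a candidate key.
These are minimal and exhaustive — every other superkey contains one of them.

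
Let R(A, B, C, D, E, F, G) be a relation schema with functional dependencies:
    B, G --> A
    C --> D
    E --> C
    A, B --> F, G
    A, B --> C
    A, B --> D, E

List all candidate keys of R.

Attributes never on any right-hand side: {B} — every candidate key must contain it.
{A, B} is a candidate key since {A, B}⁺ = {A, B, C, D, E, F, G} covers every attribute.
{B, G} is a candidate key since {B, G}⁺ = {A, B, C, D, E, F, G} covers every attribute.
These are minimal and exhaustive — every other superkey contains one of them.

{A, B}, {B, G}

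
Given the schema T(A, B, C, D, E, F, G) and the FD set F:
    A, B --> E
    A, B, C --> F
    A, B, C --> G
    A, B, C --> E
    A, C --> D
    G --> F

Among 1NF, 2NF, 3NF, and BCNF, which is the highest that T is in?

Candidate key: {A, B, C}. Prime attributes: {A, B, C}.
A, B --> E: {A, B}⁺ = {A, B, E}, which is not all of the attributes, so the left side is not a superkey — BCNF is violated.
A, B --> E determines the non-prime attribute {E} from a non-superkey — 3NF is violated.
The proper key subset {A, B} of {A, B, C} determines non-prime {E}, so the relation is not even in 2NF.

1NF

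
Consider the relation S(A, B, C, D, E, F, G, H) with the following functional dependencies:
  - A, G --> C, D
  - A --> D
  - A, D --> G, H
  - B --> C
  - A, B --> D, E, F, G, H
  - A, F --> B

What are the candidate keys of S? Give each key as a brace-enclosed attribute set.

{A, B}, {A, F}

No FD produces {A}, so it must be in every candidate key.
Closure of {A, B} is {A, B, C, D, E, F, G, H}, the whole schema; {A, B} is a candidate key.
Closure of {A, F} is {A, B, C, D, E, F, G, H}, the whole schema; {A, F} is a candidate key.
These are minimal and exhaustive — every other superkey contains one of them.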